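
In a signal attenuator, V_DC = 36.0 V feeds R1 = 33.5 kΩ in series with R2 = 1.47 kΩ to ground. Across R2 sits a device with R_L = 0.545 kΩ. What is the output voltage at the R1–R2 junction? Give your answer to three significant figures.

V_out ≈ 0.422 V

First combine the lower leg with the load: R2 ‖ R_L = 0.3976 kΩ.
Voltage divider with the loaded lower leg: V_out = 36.0 × 0.3976/(33.5 + 0.3976) = 36.0 × 0.01173 = 0.4223 V.
(Unloaded it would be 1.51 V; the load pulls it down.)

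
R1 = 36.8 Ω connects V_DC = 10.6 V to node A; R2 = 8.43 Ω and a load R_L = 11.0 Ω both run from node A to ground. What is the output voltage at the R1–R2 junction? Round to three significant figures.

The load sits in parallel with R2, giving an effective lower resistance R2' = R2·R_L/(R2+R_L) = 4.773 Ω.
Now apply the divider: V_out = 10.6 × 0.1148 = 1.217 V.
(Unloaded it would be 1.98 V; the load pulls it down.)

V_out ≈ 1.22 V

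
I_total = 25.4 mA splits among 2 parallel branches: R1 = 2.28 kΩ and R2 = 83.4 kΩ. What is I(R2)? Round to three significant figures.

For two parallel branches, I_k = I_total · (other R)/(sum of R).
So I = 25.4 × 2.28/85.68 = 0.6759 mA.

I ≈ 0.676 mA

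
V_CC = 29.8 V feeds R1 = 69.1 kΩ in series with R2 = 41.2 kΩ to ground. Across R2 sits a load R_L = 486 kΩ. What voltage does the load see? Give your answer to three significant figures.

The load sits in parallel with R2, giving an effective lower resistance R2' = R2·R_L/(R2+R_L) = 37.98 kΩ.
Now apply the divider: V_out = 29.8 × 0.3547 = 10.57 V.

V_out ≈ 10.6 V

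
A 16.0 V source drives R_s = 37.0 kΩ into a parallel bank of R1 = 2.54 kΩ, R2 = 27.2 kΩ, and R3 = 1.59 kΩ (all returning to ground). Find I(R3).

I ≈ 0.250 mA

Equivalent of the parallel group: R_p = 0.9439 kΩ.
V_A by voltage divider: V_A = 16.0 × 0.9439/(37.0 + 0.9439) = 0.3980 V.
Branch current I = V_A/R3 = 0.3980/1.59 = 0.2503 mA.
(Check via current divider: I_total = 0.4217 mA; share G_k/ΣG = 0.5937 → same result.)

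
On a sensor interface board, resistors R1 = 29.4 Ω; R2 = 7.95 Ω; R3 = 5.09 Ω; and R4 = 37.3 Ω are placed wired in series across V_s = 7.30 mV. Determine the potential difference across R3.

ΣR = 29.4 + 7.95 + 5.09 + 37.3 = 79.74 Ω.
By the voltage-divider rule, V = 7.30 × 5.090/79.74 = 0.4660 mV.

V ≈ 0.466 mV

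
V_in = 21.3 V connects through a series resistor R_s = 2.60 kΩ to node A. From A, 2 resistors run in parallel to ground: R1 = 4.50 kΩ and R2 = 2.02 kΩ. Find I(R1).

I ≈ 1.65 mA

Combine the parallel branches: R_p = (1/4.50 + 1/2.02)⁻¹ = 1.394 kΩ.
V_A by voltage divider: V_A = 21.3 × 1.394/(2.60 + 1.394) = 7.435 V.
I(R1) = V_A / R1 = 7.435/4.50 = 1.652 mA.
(Check via current divider: I_total = 5.333 mA; share G_k/ΣG = 0.3098 → same result.)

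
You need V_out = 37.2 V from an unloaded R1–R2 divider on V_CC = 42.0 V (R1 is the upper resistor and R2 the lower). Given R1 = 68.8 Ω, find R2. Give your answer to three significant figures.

Required fraction k = V_out/V_CC = 0.8857.
Rearranging, R2 = R1·k/(1−k) = 68.8 × 7.750 = 533.2 Ω.

R2 ≈ 533 Ω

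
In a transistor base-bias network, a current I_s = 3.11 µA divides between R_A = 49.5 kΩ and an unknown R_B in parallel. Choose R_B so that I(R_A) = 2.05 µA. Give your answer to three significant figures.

R_B ≈ 95.7 kΩ

Two-branch current divider: I_A = I_s · R_B/(R_A + R_B).
2.05/3.11 = R_B/(R_A + R_B) → R_B = R_A · (0.6592)/(1 − 0.6592) = 49.5 × 1.934 = 95.73 kΩ.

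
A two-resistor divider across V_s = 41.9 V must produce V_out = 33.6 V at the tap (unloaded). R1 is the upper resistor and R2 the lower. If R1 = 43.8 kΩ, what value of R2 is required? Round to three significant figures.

R2 ≈ 177 kΩ

Required fraction k = V_out/V_s = 0.8019.
Rearranging, R2 = R1·k/(1−k) = 43.8 × 4.048 = 177.3 kΩ.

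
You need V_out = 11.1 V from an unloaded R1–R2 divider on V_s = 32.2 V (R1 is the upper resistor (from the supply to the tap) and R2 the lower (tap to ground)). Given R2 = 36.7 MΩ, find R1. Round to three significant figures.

V_out/V_s = R2/(R1+R2) = 0.3447.
Rearranging, R1 = R2·(1−k)/k = 36.7 × 1.901 = 69.76 MΩ.

R1 ≈ 69.8 MΩ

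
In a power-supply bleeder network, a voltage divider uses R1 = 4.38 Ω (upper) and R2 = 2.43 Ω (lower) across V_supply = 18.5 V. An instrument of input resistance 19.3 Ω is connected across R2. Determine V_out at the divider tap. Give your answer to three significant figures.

V_out ≈ 6.11 V

The load sits in parallel with R2, giving an effective lower resistance R2' = R2·R_L/(R2+R_L) = 2.158 Ω.
Then V_out = V_supply · R2'/(R1 + R2') = 18.5 × 2.158/6.538 = 6.107 V.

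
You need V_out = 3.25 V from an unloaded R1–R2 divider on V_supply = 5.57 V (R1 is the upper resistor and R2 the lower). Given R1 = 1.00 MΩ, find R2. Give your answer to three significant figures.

The divider ratio is R2/(R1+R2) = 3.25/5.57 = 0.5835.
So R2 = R1 · V_out/(V_supply − V_out) = 1.00 × 3.25/(5.57 − 3.25) = 1.00 × 1.401 = 1.401 MΩ.

R2 ≈ 1.40 MΩ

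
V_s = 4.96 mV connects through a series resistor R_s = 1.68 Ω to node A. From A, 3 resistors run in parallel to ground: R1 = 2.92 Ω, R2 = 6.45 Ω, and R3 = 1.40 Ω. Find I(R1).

Parallel bank: R_p = 1/(1/2.92 + 1/6.45 + 1/1.40) = 0.8252 Ω.
Node voltage V_A = V_s · R_p/(R_s + R_p) = 4.96 × 0.3294 = 1.634 mV.
Branch current I = V_A/R1 = 1.634/2.92 = 0.5595 mA.

I ≈ 0.560 mA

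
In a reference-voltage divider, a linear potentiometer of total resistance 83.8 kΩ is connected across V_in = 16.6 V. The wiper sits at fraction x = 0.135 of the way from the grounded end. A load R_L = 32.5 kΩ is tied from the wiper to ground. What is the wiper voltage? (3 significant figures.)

V_out ≈ 1.72 V

Split the track: R_lower = x·R_p = 11.31 kΩ, R_upper = (1−x)·R_p = 72.49 kΩ.
(x·R_p) ‖ R_L = 8.392 kΩ.
Loaded-divider output: V_out = 16.6 × 0.1038 = 1.722 V.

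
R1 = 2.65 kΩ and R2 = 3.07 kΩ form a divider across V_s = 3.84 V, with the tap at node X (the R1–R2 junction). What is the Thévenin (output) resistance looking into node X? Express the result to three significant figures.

With V_s suppressed (replaced by a short), R_th = R1 ‖ R2 = (2.650 × 3.07)/(2.650 + 3.07) = 1.422 kΩ.

R_th ≈ 1.42 kΩ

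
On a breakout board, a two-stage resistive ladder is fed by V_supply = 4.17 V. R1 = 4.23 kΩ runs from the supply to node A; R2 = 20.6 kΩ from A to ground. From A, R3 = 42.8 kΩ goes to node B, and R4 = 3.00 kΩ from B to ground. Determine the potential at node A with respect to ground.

The second stage (R3 + R4 = 45.80 kΩ) loads node A in parallel with R2.
Effective lower resistance at A: R2 ‖ 45.80 = 14.21 kΩ.
So V_A = 4.17 × 0.7706 = 3.213 V.

V_A ≈ 3.21 V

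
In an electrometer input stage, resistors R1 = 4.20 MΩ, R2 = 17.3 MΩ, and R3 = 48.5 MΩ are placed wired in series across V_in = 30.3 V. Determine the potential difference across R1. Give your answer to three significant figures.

Series total: ΣR = 4.20 + 17.3 + 48.5 = 70.00 MΩ.
Voltage divider: V = V_in · (4.200 / 70.00) = 30.3 × 0.06000 = 1.818 V.

V ≈ 1.82 V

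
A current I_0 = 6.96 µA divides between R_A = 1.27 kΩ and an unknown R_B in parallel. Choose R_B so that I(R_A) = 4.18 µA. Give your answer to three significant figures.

R_B ≈ 1.91 kΩ

Two-branch current divider: I_A = I_0 · R_B/(R_A + R_B).
4.18/6.96 = R_B/(R_A + R_B) → R_B = R_A · (0.6006)/(1 − 0.6006) = 1.27 × 1.504 = 1.910 kΩ.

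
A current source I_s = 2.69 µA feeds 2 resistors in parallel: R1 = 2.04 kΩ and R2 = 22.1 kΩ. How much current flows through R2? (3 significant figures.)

Two-branch current divider: I_k = I_s · R_other/(R_1 + R_2).
So I = 2.69 × 2.04/24.14 = 0.2273 µA.

I ≈ 0.227 µA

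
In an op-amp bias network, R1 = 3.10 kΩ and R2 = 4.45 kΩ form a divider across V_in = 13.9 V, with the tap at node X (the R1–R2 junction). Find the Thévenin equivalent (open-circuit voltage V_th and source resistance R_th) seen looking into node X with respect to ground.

With X open, the divider is unloaded: V_th = 13.9 × 4.45/7.550 = 8.193 V.
Looking into X with the source shorted: R_th = R1·R2/(R1+R2) = 3.100 × 4.45/7.550 = 1.827 kΩ.

V_th ≈ 8.19 V, R_th ≈ 1.83 kΩ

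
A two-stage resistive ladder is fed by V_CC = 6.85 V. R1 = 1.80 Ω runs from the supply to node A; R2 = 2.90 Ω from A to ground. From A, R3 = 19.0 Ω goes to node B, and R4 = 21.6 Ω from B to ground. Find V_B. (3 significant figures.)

Node A sees R2 in parallel with the series input of stage 2, R3 + R4 = 40.60 Ω.
R2 ‖ (R3+R4) = 2.707 Ω.
First divider: V_A = V_CC · 2.707/(1.80 + 2.707) = 4.114 V.
V_B = V_A × 0.5320 = 2.189 V.

V_B ≈ 2.19 V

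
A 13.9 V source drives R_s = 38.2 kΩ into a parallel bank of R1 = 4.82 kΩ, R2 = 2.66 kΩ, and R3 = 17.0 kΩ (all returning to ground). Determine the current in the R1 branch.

I ≈ 0.113 mA

Equivalent of the parallel group: R_p = 1.557 kΩ.
Node voltage V_A = V_supply · R_p/(R_s + R_p) = 13.9 × 0.03916 = 0.5444 V.
Branch current I = V_A/R1 = 0.5444/4.82 = 0.1129 mA.
(Equivalently: I_total = 0.3496 mA, then current-divider fraction G_k/ΣG = 0.3230.)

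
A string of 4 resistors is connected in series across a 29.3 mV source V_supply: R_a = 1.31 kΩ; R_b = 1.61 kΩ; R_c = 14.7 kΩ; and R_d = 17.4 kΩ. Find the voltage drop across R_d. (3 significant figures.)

V ≈ 14.6 mV

ΣR = 1.31 + 1.61 + 14.7 + 17.4 = 35.02 kΩ.
V = V_supply · R/ΣR = 29.3 × 0.4969 = 14.56 mV.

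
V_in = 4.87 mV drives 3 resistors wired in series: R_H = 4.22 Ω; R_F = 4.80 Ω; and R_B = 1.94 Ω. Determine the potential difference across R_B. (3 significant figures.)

ΣR = 4.22 + 4.80 + 1.94 = 10.96 Ω.
Voltage divider: V = V_in · (1.940 / 10.96) = 4.87 × 0.1770 = 0.8620 mV.

V ≈ 0.862 mV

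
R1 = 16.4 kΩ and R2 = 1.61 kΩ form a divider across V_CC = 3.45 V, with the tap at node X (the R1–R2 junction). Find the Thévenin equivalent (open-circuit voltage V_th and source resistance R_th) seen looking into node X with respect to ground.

V_th ≈ 0.308 V, R_th ≈ 1.47 kΩ

With X open, the divider is unloaded: V_th = 3.45 × 1.61/18.01 = 0.3084 V.
With V_CC suppressed (replaced by a short), R_th = R1 ‖ R2 = (16.40 × 1.61)/(16.40 + 1.61) = 1.466 kΩ.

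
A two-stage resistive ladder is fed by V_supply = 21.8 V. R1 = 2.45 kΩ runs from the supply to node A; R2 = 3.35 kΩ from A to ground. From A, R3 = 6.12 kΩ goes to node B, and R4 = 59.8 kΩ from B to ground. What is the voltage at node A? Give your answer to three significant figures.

Looking into the second stage from A: R3 + R4 = 65.92 kΩ appears in parallel with R2.
R2 ‖ (R3+R4) = 3.188 kΩ.
So V_A = 21.8 × 0.5654 = 12.33 V.

V_A ≈ 12.3 V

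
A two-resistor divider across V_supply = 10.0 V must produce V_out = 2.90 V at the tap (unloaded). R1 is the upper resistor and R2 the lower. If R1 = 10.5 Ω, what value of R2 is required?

R2 ≈ 4.29 Ω

The divider ratio is R2/(R1+R2) = 2.90/10.0 = 0.2900.
R2 = R1 · 0.2900/(1 − 0.2900) = 4.289 Ω.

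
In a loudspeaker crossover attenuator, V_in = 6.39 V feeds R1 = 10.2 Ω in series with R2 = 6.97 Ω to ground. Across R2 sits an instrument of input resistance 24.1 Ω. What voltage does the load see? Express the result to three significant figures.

V_out ≈ 2.21 V

The load sits in parallel with R2, giving an effective lower resistance R2' = R2·R_L/(R2+R_L) = 5.406 Ω.
Voltage divider with the loaded lower leg: V_out = 6.39 × 5.406/(10.2 + 5.406) = 6.39 × 0.3464 = 2.214 V.
(Unloaded it would be 2.59 V; the load pulls it down.)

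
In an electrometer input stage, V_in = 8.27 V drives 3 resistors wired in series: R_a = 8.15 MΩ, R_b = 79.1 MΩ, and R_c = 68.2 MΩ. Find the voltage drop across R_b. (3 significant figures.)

ΣR = 8.15 + 79.1 + 68.2 = 155.4 MΩ.
Voltage divider: V = V_in · (79.10 / 155.4) = 8.27 × 0.5088 = 4.208 V.

V ≈ 4.21 V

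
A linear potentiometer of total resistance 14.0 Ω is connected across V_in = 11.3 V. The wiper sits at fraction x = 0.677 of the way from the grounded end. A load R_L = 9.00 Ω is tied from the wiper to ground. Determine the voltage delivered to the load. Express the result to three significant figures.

V_out ≈ 5.71 V

The pot divides into 4.522 Ω above the wiper and 9.478 Ω below.
Lower segment in parallel with the load: 9.478 ‖ 9.00 = 4.616 Ω.
V_out = 11.3 × 4.616/(4.522 + 4.616) = 5.708 V.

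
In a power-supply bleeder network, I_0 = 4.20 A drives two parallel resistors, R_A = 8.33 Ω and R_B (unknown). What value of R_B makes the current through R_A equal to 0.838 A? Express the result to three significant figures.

The fraction through R_A equals R_B/(R_A+R_B).
0.838/4.20 = R_B/(R_A + R_B) → R_B = R_A · (0.1995)/(1 − 0.1995) = 8.33 × 0.2493 = 2.076 Ω.

R_B ≈ 2.08 Ω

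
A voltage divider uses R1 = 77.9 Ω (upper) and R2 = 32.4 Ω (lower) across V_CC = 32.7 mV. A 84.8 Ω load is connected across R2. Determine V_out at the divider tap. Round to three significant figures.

V_out ≈ 7.56 mV

The load sits in parallel with R2, giving an effective lower resistance R2' = R2·R_L/(R2+R_L) = 23.44 Ω.
Now apply the divider: V_out = 32.7 × 0.2313 = 7.564 mV.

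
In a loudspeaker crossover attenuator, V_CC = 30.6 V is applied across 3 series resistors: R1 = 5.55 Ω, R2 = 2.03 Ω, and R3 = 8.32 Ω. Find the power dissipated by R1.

P ≈ 20.6 W

The common current is I = 30.6/15.90 = 1.925 A.
P = I²R = 3.704 × 5.55 = 20.56 W.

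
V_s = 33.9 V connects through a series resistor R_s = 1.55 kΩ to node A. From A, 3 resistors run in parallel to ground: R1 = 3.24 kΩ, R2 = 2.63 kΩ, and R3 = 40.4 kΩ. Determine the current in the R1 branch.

Equivalent of the parallel group: R_p = 1.401 kΩ.
V_A by voltage divider: V_A = 33.9 × 1.401/(1.55 + 1.401) = 16.10 V.
Branch current I = V_A/R1 = 16.10/3.24 = 4.968 mA.

I ≈ 4.97 mA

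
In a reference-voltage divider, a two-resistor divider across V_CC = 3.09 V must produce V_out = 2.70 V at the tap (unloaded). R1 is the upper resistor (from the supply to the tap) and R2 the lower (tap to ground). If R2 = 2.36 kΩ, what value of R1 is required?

R1 ≈ 0.341 kΩ

Required fraction k = V_out/V_CC = 0.8738.
So R1 = R2 · (V_CC/V_out − 1) = 2.36 × (3.09/2.70 − 1) = 2.36 × 0.1444 = 0.3409 kΩ.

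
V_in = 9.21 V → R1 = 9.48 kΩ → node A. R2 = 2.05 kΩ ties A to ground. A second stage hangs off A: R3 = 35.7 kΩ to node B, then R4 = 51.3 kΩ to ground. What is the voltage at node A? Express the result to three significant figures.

Looking into the second stage from A: R3 + R4 = 87.00 kΩ appears in parallel with R2.
Effective lower resistance at A: R2 ‖ 87.00 = 2.003 kΩ.
So V_A = 9.21 × 0.1744 = 1.606 V.

V_A ≈ 1.61 V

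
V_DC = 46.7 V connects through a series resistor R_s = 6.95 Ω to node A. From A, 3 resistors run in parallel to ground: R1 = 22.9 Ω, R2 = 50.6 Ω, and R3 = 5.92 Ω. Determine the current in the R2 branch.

Equivalent of the parallel group: R_p = 4.304 Ω.
V_A = 46.7 × 4.304/11.25 = 17.86 V.
Branch current I = V_A/R2 = 17.86/50.6 = 0.3530 A.

I ≈ 0.353 A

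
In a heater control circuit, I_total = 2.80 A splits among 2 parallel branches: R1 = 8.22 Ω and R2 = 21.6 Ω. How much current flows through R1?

I ≈ 2.03 A

With just two branches, the current splits inversely with resistance.
So I = 2.80 × 21.6/29.82 = 2.028 A.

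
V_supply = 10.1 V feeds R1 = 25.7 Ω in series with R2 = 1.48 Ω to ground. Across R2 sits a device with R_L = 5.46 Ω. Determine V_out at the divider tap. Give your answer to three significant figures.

The load sits in parallel with R2, giving an effective lower resistance R2' = R2·R_L/(R2+R_L) = 1.164 Ω.
Now apply the divider: V_out = 10.1 × 0.04334 = 0.4378 V.

V_out ≈ 0.438 V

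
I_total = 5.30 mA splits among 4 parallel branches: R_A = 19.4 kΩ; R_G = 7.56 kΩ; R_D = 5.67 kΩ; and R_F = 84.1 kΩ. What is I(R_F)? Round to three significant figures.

I ≈ 0.169 mA

ΣG = 1/19.4 + 1/7.56 + 1/5.67 + 1/84.1 = 0.3721.
Current divider: I(R_F) = I_total · G_k/ΣG = 5.30 × (0.01189/0.3721) = 5.30 × 0.03196 = 0.1694 mA.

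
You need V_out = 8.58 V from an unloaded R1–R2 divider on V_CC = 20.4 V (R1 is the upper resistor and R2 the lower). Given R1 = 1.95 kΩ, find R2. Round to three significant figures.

The divider ratio is R2/(R1+R2) = 8.58/20.4 = 0.4206.
So R2 = R1 · V_out/(V_CC − V_out) = 1.95 × 8.58/(20.4 − 8.58) = 1.95 × 0.7259 = 1.415 kΩ.

R2 ≈ 1.42 kΩ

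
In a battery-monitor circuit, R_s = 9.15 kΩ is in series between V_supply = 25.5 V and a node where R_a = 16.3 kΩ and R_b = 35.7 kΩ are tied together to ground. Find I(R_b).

I ≈ 0.393 mA

Equivalent of the parallel group: R_p = 11.19 kΩ.
V_A = 25.5 × 11.19/20.34 = 14.03 V.
I(R_b) = V_A / R_b = 14.03/35.7 = 0.3930 mA.
(Equivalently: I_total = 1.254 mA, then current-divider fraction G_k/ΣG = 0.3135.)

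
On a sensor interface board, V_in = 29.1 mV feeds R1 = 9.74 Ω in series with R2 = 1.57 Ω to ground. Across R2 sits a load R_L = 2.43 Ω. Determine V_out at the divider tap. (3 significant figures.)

R2 ‖ R_L = (1.57 × 2.43)/(1.57 + 2.43) = 0.9538 Ω.
Now apply the divider: V_out = 29.1 × 0.08919 = 2.595 mV.

V_out ≈ 2.60 mV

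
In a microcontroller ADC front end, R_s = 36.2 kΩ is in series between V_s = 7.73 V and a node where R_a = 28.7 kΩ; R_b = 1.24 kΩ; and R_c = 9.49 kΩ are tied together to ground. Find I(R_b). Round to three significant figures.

I ≈ 0.177 mA

Parallel bank: R_p = 1/(1/28.7 + 1/1.24 + 1/9.49) = 1.056 kΩ.
Node voltage V_A = V_s · R_p/(R_s + R_p) = 7.73 × 0.02835 = 0.2192 V.
I(R_b) = V_A / R_b = 0.2192/1.24 = 0.1768 mA.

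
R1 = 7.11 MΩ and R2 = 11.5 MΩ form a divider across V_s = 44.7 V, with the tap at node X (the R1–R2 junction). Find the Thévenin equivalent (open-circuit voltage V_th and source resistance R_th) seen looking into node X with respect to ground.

Open-circuit (no load on X): V_th = V_s · R2/(R1 + R2) = 44.7 × 11.5/(7.110 + 11.5) = 27.62 V.
Looking into X with the source shorted: R_th = R1·R2/(R1+R2) = 7.110 × 11.5/18.61 = 4.394 MΩ.

V_th ≈ 27.6 V, R_th ≈ 4.39 MΩ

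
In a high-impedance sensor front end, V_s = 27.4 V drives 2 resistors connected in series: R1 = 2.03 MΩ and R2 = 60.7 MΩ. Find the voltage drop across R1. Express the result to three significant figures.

ΣR = 2.03 + 60.7 = 62.73 MΩ.
By the voltage-divider rule, V = 27.4 × 2.030/62.73 = 0.8867 V.

V ≈ 0.887 V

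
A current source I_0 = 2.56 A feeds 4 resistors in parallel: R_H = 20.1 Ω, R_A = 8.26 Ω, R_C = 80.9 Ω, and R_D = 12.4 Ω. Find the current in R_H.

Conductances: ΣG = 1/20.1 + 1/8.26 + 1/80.9 + 1/12.4 = 0.2638 (1/Ω).
By the current-divider rule, I = I_0 · G_k/ΣG = 2.56 × 0.1886 = 0.4828 A.

I ≈ 0.483 A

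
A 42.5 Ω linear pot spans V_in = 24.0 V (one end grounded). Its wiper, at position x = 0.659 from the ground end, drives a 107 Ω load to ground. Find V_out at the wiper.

V_out ≈ 14.5 V

Split the track: R_lower = x·R_p = 28.01 Ω, R_upper = (1−x)·R_p = 14.49 Ω.
Lower segment in parallel with the load: 28.01 ‖ 107 = 22.20 Ω.
Loaded-divider output: V_out = 24.0 × 0.6050 = 14.52 V.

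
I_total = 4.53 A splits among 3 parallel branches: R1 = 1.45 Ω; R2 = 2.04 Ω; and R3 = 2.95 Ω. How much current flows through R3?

I ≈ 1.01 A

ΣG = 1/1.45 + 1/2.04 + 1/2.95 = 1.519.
By the current-divider rule, I = I_total · G_k/ΣG = 4.53 × 0.2232 = 1.011 A.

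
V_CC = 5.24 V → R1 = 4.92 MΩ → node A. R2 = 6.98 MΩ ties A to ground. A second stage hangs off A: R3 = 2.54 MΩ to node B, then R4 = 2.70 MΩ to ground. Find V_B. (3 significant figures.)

V_B ≈ 1.02 V

Looking into the second stage from A: R3 + R4 = 5.240 MΩ appears in parallel with R2.
R2 ‖ (R3+R4) = 2.993 MΩ.
So V_A = 5.24 × 0.3782 = 1.982 V.
Then the unloaded second divider: V_B = V_A × R4/(R3+R4) = 1.982 × 0.5153 = 1.021 V.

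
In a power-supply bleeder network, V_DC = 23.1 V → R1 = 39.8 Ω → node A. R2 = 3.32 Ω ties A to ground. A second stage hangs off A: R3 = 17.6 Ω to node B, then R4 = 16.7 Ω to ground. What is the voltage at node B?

V_B ≈ 0.795 V

Looking into the second stage from A: R3 + R4 = 34.30 Ω appears in parallel with R2.
Effective lower resistance at A: R2 ‖ 34.30 = 3.027 Ω.
First divider: V_A = V_DC · 3.027/(39.8 + 3.027) = 1.633 V.
Stage 2 is unloaded, so V_B = V_A · R4/(R3+R4) = 1.633 × 16.7/34.30 = 0.7949 V.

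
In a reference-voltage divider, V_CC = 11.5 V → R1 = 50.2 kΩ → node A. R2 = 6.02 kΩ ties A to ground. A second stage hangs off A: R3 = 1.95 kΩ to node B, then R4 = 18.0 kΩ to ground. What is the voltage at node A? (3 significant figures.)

V_A ≈ 0.970 V

Looking into the second stage from A: R3 + R4 = 19.95 kΩ appears in parallel with R2.
R2 ‖ (R3+R4) = 4.625 kΩ.
First divider: V_A = V_CC · 4.625/(50.2 + 4.625) = 0.9700 V.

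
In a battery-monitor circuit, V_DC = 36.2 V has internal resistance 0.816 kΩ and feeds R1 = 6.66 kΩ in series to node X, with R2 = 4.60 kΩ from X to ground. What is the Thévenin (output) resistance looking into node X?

R1' = 0.816 + 6.66 = 7.476 kΩ (source resistance + R1).
With V_DC suppressed (replaced by a short), R_th = R1' ‖ R2 = (7.476 × 4.60)/(7.476 + 4.60) = 2.848 kΩ.

R_th ≈ 2.85 kΩ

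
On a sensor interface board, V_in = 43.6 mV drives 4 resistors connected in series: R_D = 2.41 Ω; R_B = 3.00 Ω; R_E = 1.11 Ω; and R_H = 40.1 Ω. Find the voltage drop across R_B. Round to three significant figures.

Total series resistance ΣR = 2.41 + 3.00 + 1.11 + 40.1 = 46.62 Ω.
By the voltage-divider rule, V = 43.6 × 3.000/46.62 = 2.806 mV.

V ≈ 2.81 mV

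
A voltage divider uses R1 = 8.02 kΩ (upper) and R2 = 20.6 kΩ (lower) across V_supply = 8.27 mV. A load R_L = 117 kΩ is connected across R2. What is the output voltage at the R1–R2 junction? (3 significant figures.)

V_out ≈ 5.67 mV

R2 ‖ R_L = (20.6 × 117)/(20.6 + 117) = 17.52 kΩ.
Now apply the divider: V_out = 8.27 × 0.6859 = 5.673 mV.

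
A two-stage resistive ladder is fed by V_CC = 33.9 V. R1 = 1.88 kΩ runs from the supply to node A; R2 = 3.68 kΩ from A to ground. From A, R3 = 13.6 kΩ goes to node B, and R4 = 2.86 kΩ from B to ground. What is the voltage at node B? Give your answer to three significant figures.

V_B ≈ 3.62 V

Node A sees R2 in parallel with the series input of stage 2, R3 + R4 = 16.46 kΩ.
Effective lower resistance at A: R2 ‖ 16.46 = 3.008 kΩ.
First divider: V_A = V_CC · 3.008/(1.88 + 3.008) = 20.86 V.
V_B = V_A × 0.1738 = 3.625 V.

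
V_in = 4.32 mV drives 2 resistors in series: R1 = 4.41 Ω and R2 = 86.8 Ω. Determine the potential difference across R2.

ΣR = 4.41 + 86.8 = 91.21 Ω.
By the voltage-divider rule, V = 4.32 × 86.80/91.21 = 4.111 mV.

V ≈ 4.11 mV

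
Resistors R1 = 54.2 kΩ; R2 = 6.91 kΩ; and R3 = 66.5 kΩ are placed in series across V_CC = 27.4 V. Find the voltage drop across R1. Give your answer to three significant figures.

ΣR = 54.2 + 6.91 + 66.5 = 127.6 kΩ.
Voltage divider: V = V_CC · (54.20 / 127.6) = 27.4 × 0.4247 = 11.64 V.

V ≈ 11.6 V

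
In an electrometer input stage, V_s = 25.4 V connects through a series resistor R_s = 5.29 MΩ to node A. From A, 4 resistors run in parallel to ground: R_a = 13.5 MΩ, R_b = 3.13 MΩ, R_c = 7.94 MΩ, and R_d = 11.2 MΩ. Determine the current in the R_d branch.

I ≈ 0.537 µA

Parallel bank: R_p = 1/(1/13.5 + 1/3.13 + 1/7.94 + 1/11.2) = 1.643 MΩ.
V_A = 25.4 × 1.643/6.933 = 6.018 V.
I(R_d) = V_A / R_d = 6.018/11.2 = 0.5373 µA.
(Equivalently: I_total = 3.664 µA, then current-divider fraction G_k/ΣG = 0.1467.)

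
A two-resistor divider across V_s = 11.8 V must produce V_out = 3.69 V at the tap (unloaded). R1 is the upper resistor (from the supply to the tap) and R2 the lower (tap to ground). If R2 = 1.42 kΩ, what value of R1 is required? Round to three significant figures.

R1 ≈ 3.12 kΩ

V_out/V_s = R2/(R1+R2) = 0.3127.
R1 = R2·(1/k − 1) = 1.42 × 2.198 = 3.121 kΩ.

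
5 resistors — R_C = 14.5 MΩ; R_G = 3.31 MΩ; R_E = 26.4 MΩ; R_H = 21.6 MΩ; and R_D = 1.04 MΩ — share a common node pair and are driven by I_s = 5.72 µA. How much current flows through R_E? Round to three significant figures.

ΣG = 1/14.5 + 1/3.31 + 1/26.4 + 1/21.6 + 1/1.04 = 1.417.
R_E takes the fraction G_k/ΣG = 0.03788/1.417 = 0.02674, so I = 5.72 × 0.02674 = 0.1529 µA.

I ≈ 0.153 µA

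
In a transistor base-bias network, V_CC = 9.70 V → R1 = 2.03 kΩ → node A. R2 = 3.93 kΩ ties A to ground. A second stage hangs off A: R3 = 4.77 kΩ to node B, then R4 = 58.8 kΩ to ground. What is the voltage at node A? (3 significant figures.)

V_A ≈ 6.26 V

Looking into the second stage from A: R3 + R4 = 63.57 kΩ appears in parallel with R2.
R2 ‖ (R3+R4) = 3.701 kΩ.
First divider: V_A = V_CC · 3.701/(2.03 + 3.701) = 6.264 V.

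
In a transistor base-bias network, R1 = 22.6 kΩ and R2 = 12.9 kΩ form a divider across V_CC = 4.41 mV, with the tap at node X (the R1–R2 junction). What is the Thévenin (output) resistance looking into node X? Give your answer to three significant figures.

Looking into X with the source shorted: R_th = R1·R2/(R1+R2) = 22.60 × 12.9/35.50 = 8.212 kΩ.

R_th ≈ 8.21 kΩ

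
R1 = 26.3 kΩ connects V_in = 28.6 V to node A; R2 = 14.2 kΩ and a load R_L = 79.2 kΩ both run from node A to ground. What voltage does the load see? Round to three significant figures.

The load sits in parallel with R2, giving an effective lower resistance R2' = R2·R_L/(R2+R_L) = 12.04 kΩ.
Voltage divider with the loaded lower leg: V_out = 28.6 × 12.04/(26.3 + 12.04) = 28.6 × 0.3141 = 8.982 V.
(Unloaded it would be 10.0 V; the load pulls it down.)

V_out ≈ 8.98 V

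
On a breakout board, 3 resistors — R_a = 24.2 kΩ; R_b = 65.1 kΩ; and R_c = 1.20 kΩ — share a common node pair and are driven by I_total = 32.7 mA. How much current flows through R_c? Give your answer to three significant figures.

Total conductance ΣG = 1/24.2 + 1/65.1 + 1/1.20 = 0.8900 (units of 1/kΩ).
R_c takes the fraction G_k/ΣG = 0.8333/0.8900 = 0.9363, so I = 32.7 × 0.9363 = 30.62 mA.

I ≈ 30.6 mA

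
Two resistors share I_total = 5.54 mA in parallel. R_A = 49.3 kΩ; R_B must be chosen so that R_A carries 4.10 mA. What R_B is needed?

In a two-way split, I_A/I_total = R_B/(R_A + R_B).
With f = 0.7401, R_B = R_A · f/(1−f) = 49.3 × 2.847 = 140.4 kΩ.

R_B ≈ 140 kΩ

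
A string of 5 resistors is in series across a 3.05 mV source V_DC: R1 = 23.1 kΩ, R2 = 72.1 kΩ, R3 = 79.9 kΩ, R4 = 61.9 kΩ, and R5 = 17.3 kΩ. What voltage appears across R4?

V ≈ 0.742 mV

Total series resistance ΣR = 23.1 + 72.1 + 79.9 + 61.9 + 17.3 = 254.3 kΩ.
V = V_DC · R/ΣR = 3.05 × 0.2434 = 0.7424 mV.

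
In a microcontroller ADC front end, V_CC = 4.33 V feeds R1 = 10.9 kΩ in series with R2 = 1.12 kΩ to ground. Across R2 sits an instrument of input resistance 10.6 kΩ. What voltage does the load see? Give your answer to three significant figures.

The load sits in parallel with R2, giving an effective lower resistance R2' = R2·R_L/(R2+R_L) = 1.013 kΩ.
Then V_out = V_CC · R2'/(R1 + R2') = 4.33 × 1.013/11.91 = 0.3682 V.

V_out ≈ 0.368 V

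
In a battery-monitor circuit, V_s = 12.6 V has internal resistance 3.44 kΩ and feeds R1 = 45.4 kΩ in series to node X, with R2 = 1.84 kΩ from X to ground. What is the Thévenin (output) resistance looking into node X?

R_th ≈ 1.77 kΩ

R1' = 3.44 + 45.4 = 48.84 kΩ (source resistance + R1).
Zeroing V_s shorts the top of R1' to ground, so R_th = R1' ‖ R2 = 1.773 kΩ.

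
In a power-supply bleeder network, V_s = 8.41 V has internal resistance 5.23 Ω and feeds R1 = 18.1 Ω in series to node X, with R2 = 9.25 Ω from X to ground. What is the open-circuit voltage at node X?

V_th ≈ 2.39 V

R1' = 5.23 + 18.1 = 23.33 Ω (source resistance + R1).
Open-circuit (no load on X): V_th = V_s · R2/(R1' + R2) = 8.41 × 9.25/(23.33 + 9.25) = 2.388 V.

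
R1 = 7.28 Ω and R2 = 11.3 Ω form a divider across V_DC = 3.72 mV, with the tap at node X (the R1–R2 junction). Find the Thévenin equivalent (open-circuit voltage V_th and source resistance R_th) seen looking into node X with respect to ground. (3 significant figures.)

With X open, the divider is unloaded: V_th = 3.72 × 11.3/18.58 = 2.262 mV.
With V_DC suppressed (replaced by a short), R_th = R1 ‖ R2 = (7.280 × 11.3)/(7.280 + 11.3) = 4.428 Ω.

V_th ≈ 2.26 mV, R_th ≈ 4.43 Ω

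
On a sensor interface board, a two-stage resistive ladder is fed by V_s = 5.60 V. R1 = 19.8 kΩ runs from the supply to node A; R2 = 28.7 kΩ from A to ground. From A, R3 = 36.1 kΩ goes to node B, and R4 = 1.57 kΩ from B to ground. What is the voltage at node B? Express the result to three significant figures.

V_B ≈ 0.105 V

The second stage (R3 + R4 = 37.67 kΩ) loads node A in parallel with R2.
R2 ‖ (R3+R4) = 16.29 kΩ.
V_A = 5.60 × 16.29/(19.8 + 16.29) = 2.528 V.
Stage 2 is unloaded, so V_B = V_A · R4/(R3+R4) = 2.528 × 1.57/37.67 = 0.1053 V.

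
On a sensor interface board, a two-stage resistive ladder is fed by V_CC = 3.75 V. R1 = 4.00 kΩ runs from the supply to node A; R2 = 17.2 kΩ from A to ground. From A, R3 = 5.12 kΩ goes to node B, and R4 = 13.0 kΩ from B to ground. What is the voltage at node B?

V_B ≈ 1.85 V

Looking into the second stage from A: R3 + R4 = 18.12 kΩ appears in parallel with R2.
Effective lower resistance at A: R2 ‖ 18.12 = 8.824 kΩ.
V_A = 3.75 × 8.824/(4.00 + 8.824) = 2.580 V.
Stage 2 is unloaded, so V_B = V_A · R4/(R3+R4) = 2.580 × 13.0/18.12 = 1.851 V.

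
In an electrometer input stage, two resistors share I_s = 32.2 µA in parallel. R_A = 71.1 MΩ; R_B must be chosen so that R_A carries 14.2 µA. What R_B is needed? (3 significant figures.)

The fraction through R_A equals R_B/(R_A+R_B).
14.2/32.2 = R_B/(R_A + R_B) → R_B = R_A · (0.4410)/(1 − 0.4410) = 71.1 × 0.7889 = 56.09 MΩ.

R_B ≈ 56.1 MΩ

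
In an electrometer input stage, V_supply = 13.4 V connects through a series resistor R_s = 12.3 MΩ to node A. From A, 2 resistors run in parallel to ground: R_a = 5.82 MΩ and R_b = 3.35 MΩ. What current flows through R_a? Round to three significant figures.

Equivalent of the parallel group: R_p = 2.126 MΩ.
Node voltage V_A = V_supply · R_p/(R_s + R_p) = 13.4 × 0.1474 = 1.975 V.
I(R_a) = V_A / R_a = 1.975/5.82 = 0.3393 µA.

I ≈ 0.339 µA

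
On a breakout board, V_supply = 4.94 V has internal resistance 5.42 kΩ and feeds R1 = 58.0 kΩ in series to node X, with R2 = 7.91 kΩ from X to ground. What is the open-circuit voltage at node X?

R1' = 5.42 + 58.0 = 63.42 kΩ (source resistance + R1).
With X open, the divider is unloaded: V_th = 4.94 × 7.91/71.33 = 0.5478 V.

V_th ≈ 0.548 V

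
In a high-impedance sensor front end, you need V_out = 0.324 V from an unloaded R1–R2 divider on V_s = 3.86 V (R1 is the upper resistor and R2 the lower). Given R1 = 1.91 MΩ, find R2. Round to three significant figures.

R2 ≈ 0.175 MΩ

Required fraction k = V_out/V_s = 0.08394.
R2 = R1 · 0.08394/(1 − 0.08394) = 0.1750 MΩ.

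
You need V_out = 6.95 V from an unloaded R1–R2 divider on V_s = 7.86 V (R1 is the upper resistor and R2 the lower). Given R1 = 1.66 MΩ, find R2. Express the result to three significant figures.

Required fraction k = V_out/V_s = 0.8842.
So R2 = R1 · V_out/(V_s − V_out) = 1.66 × 6.95/(7.86 − 6.95) = 1.66 × 7.637 = 12.68 MΩ.

R2 ≈ 12.7 MΩ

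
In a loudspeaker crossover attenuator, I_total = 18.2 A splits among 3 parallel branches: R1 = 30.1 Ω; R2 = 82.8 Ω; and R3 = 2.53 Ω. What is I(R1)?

I ≈ 1.37 A

Total conductance ΣG = 1/30.1 + 1/82.8 + 1/2.53 = 0.4406 (units of 1/Ω).
R1 takes the fraction G_k/ΣG = 0.03322/0.4406 = 0.07541, so I = 18.2 × 0.07541 = 1.372 A.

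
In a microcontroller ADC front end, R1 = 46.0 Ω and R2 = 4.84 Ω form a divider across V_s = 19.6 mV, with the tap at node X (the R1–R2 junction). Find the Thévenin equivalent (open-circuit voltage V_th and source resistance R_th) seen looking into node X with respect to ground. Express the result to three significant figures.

V_th is the unloaded tap voltage: V_s · R2/(R1+R2) = 19.6 × 0.09520 = 1.866 mV.
With V_s suppressed (replaced by a short), R_th = R1 ‖ R2 = (46.00 × 4.84)/(46.00 + 4.84) = 4.379 Ω.

V_th ≈ 1.87 mV, R_th ≈ 4.38 Ω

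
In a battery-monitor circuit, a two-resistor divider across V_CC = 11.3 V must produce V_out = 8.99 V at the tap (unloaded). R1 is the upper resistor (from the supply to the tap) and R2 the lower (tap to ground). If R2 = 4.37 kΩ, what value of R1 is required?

R1 ≈ 1.12 kΩ

V_out/V_CC = R2/(R1+R2) = 0.7956.
So R1 = R2 · (V_CC/V_out − 1) = 4.37 × (11.3/8.99 − 1) = 4.37 × 0.2570 = 1.123 kΩ.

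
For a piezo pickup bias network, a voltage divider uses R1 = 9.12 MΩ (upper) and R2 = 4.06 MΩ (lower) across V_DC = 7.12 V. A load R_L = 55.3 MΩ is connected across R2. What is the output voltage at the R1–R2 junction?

V_out ≈ 2.09 V

R2 ‖ R_L = (4.06 × 55.3)/(4.06 + 55.3) = 3.782 MΩ.
Now apply the divider: V_out = 7.12 × 0.2931 = 2.087 V.
(Unloaded it would be 2.19 V; the load pulls it down.)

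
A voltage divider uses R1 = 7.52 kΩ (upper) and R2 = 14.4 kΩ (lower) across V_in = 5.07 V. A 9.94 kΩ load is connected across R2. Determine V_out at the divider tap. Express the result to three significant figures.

R2 ‖ R_L = (14.4 × 9.94)/(14.4 + 9.94) = 5.881 kΩ.
Voltage divider with the loaded lower leg: V_out = 5.07 × 5.881/(7.52 + 5.881) = 5.07 × 0.4388 = 2.225 V.

V_out ≈ 2.22 V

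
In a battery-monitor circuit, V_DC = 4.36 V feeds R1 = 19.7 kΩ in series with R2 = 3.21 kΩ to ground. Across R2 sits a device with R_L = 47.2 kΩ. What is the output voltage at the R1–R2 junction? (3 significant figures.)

First combine the lower leg with the load: R2 ‖ R_L = 3.006 kΩ.
Then V_out = V_DC · R2'/(R1 + R2') = 4.36 × 3.006/22.71 = 0.5771 V.

V_out ≈ 0.577 V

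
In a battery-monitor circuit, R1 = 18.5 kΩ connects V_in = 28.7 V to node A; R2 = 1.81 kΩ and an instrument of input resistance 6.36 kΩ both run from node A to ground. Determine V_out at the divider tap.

V_out ≈ 2.03 V

R2 ‖ R_L = (1.81 × 6.36)/(1.81 + 6.36) = 1.409 kΩ.
Then V_out = V_in · R2'/(R1 + R2') = 28.7 × 1.409/19.91 = 2.031 V.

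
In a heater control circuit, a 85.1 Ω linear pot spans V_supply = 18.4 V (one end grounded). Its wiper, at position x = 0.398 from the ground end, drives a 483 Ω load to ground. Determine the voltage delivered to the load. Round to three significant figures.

The pot divides into 51.23 Ω above the wiper and 33.87 Ω below.
(x·R_p) ‖ R_L = 31.65 Ω.
Then V_out = V_supply · 31.65/(51.23 + 31.65) = 7.027 V.

V_out ≈ 7.03 V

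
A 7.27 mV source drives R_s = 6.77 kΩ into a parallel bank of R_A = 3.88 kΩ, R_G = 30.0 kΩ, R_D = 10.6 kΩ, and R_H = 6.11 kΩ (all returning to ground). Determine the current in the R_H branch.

I ≈ 0.252 µA

Parallel bank: R_p = 1/(1/3.88 + 1/30.0 + 1/10.6 + 1/6.11) = 1.821 kΩ.
Node voltage V_A = V_CC · R_p/(R_s + R_p) = 7.27 × 0.2120 = 1.541 mV.
I(R_H) = V_A / R_H = 1.541/6.11 = 0.2522 µA.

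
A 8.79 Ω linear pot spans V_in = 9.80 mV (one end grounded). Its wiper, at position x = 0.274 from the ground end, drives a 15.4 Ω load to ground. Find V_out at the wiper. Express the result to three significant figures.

Split the track: R_lower = x·R_p = 2.408 Ω, R_upper = (1−x)·R_p = 6.382 Ω.
Lower segment in parallel with the load: 2.408 ‖ 15.4 = 2.083 Ω.
V_out = 9.80 × 2.083/(6.382 + 2.083) = 2.411 mV.

V_out ≈ 2.41 mV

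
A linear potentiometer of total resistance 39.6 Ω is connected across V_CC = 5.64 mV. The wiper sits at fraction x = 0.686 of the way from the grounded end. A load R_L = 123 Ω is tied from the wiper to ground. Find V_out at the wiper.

V_out ≈ 3.62 mV

Lower segment x·R_p = 27.17 Ω; upper segment (1−x)·R_p = 12.43 Ω.
R_L loads the lower segment: effective lower R = 22.25 Ω.
Loaded-divider output: V_out = 5.64 × 0.6415 = 3.618 mV.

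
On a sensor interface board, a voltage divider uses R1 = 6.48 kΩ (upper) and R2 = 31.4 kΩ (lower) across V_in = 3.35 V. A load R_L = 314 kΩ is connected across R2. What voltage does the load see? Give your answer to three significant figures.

V_out ≈ 2.73 V

The load sits in parallel with R2, giving an effective lower resistance R2' = R2·R_L/(R2+R_L) = 28.55 kΩ.
Now apply the divider: V_out = 3.35 × 0.8150 = 2.730 V.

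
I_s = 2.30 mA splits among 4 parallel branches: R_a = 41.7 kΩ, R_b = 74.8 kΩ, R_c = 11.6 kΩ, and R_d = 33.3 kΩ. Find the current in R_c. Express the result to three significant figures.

I ≈ 1.29 mA

Total conductance ΣG = 1/41.7 + 1/74.8 + 1/11.6 + 1/33.3 = 0.1536 (units of 1/kΩ).
Current divider: I(R_c) = I_s · G_k/ΣG = 2.30 × (0.08621/0.1536) = 2.30 × 0.5613 = 1.291 mA.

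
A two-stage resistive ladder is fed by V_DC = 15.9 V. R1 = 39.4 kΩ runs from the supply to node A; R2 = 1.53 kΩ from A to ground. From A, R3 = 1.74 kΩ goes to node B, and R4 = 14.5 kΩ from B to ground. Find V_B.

Looking into the second stage from A: R3 + R4 = 16.24 kΩ appears in parallel with R2.
R2 ‖ (R3+R4) = 1.398 kΩ.
First divider: V_A = V_DC · 1.398/(39.4 + 1.398) = 0.5449 V.
Then the unloaded second divider: V_B = V_A × R4/(R3+R4) = 0.5449 × 0.8929 = 0.4865 V.

V_B ≈ 0.487 V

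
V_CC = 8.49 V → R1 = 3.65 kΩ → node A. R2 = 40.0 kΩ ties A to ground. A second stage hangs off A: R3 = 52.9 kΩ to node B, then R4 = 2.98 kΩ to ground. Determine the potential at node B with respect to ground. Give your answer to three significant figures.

The second stage (R3 + R4 = 55.88 kΩ) loads node A in parallel with R2.
Effective lower resistance at A: R2 ‖ 55.88 = 23.31 kΩ.
So V_A = 8.49 × 0.8646 = 7.341 V.
Then the unloaded second divider: V_B = V_A × R4/(R3+R4) = 7.341 × 0.05333 = 0.3915 V.

V_B ≈ 0.391 V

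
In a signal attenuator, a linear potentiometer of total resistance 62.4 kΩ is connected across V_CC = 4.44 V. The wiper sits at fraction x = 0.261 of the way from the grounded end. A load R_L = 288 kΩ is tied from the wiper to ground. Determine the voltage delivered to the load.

Split the track: R_lower = x·R_p = 16.29 kΩ, R_upper = (1−x)·R_p = 46.11 kΩ.
Lower segment in parallel with the load: 16.29 ‖ 288 = 15.41 kΩ.
V_out = 4.44 × 15.41/(46.11 + 15.41) = 1.112 V.

V_out ≈ 1.11 V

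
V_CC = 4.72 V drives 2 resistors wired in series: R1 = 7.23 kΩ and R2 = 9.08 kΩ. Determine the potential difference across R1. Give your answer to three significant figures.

Series total: ΣR = 7.23 + 9.08 = 16.31 kΩ.
By the voltage-divider rule, V = 4.72 × 7.230/16.31 = 2.092 V.

V ≈ 2.09 V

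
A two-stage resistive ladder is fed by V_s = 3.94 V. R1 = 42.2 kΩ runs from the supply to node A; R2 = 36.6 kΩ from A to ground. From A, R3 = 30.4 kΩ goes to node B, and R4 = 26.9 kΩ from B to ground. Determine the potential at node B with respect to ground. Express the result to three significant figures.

Node A sees R2 in parallel with the series input of stage 2, R3 + R4 = 57.30 kΩ.
Effective lower resistance at A: R2 ‖ 57.30 = 22.33 kΩ.
First divider: V_A = V_s · 22.33/(42.2 + 22.33) = 1.364 V.
Stage 2 is unloaded, so V_B = V_A · R4/(R3+R4) = 1.364 × 26.9/57.30 = 0.6401 V.

V_B ≈ 0.640 V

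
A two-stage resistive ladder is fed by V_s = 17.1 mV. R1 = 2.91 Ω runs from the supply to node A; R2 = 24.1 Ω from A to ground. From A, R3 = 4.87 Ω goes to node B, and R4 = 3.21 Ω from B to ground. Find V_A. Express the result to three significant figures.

V_A ≈ 11.5 mV

Looking into the second stage from A: R3 + R4 = 8.080 Ω appears in parallel with R2.
Effective lower resistance at A: R2 ‖ 8.080 = 6.051 Ω.
So V_A = 17.1 × 0.6753 = 11.55 mV.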